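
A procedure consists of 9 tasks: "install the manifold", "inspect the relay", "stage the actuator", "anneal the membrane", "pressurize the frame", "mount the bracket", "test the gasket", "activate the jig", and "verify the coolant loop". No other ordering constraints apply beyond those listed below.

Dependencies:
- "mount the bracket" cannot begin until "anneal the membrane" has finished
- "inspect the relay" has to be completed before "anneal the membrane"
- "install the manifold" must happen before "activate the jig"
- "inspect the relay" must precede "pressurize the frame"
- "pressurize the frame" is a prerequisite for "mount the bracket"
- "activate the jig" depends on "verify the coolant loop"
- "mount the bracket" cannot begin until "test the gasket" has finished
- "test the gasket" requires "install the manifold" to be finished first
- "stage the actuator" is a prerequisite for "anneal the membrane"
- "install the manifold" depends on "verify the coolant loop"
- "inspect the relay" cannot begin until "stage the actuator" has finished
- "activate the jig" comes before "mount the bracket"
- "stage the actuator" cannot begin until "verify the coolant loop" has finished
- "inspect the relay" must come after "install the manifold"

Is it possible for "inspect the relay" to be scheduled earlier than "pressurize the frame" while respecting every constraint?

Every valid ordering already has "inspect the relay" before "pressurize the frame" (the constraints require it), so in particular at least one does.

Yes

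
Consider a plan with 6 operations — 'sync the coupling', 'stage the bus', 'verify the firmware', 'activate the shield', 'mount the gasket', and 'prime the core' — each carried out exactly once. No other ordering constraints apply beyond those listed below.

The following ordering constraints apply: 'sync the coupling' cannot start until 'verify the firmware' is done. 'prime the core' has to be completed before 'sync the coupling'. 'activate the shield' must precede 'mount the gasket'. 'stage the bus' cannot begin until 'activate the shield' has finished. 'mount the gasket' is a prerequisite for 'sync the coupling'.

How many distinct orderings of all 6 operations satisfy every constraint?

52

The operations with no prerequisites are 'verify the firmware', 'activate the shield', 'prime the core'; any of them can be placed first.
Counting all ways to extend the partial order to a total order gives 52.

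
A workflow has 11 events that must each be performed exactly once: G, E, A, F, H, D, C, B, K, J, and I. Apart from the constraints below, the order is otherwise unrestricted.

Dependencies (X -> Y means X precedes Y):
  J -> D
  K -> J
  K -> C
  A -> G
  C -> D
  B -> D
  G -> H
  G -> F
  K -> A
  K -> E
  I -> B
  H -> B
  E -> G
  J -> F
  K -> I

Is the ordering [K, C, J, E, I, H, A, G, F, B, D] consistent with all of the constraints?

Here G comes after H.
But one of the constraints requires G before H, so this ordering violates it.

No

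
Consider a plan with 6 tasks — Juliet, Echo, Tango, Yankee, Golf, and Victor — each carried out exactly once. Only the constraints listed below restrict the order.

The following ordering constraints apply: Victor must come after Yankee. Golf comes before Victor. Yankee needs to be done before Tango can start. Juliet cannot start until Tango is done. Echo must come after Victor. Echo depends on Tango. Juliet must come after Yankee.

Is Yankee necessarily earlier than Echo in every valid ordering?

Tracing the constraints gives a chain: Yankee → Tango → Echo.
So Yankee must precede Echo in any valid ordering.

Yes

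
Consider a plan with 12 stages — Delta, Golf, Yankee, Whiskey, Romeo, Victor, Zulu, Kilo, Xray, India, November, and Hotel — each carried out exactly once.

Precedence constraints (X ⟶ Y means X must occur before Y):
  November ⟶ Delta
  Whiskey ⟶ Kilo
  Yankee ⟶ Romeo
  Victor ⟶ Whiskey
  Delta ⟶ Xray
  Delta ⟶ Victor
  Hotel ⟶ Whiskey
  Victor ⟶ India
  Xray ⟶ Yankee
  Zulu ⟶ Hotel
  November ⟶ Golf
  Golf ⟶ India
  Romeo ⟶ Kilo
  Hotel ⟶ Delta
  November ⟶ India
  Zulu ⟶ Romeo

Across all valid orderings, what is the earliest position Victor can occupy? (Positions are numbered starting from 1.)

5

Every stage that must precede Victor has to come before it. Tracing all chains that end at Victor, those stages are: Delta, Zulu, November, Hotel — 4 in total.
So at minimum 4 stages come before Victor, putting Victor no earlier than position 5. That position is achievable by scheduling exactly those predecessors first.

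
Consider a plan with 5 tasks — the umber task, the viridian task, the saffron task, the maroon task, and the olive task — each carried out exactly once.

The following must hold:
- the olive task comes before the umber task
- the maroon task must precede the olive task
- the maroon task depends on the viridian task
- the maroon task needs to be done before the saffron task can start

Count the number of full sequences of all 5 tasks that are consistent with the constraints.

3

The viridian task is the only task with nothing required before it, so every ordering starts there.
Enumerating by repeatedly choosing an available task (one whose prerequisites are all placed) gives 3 distinct complete orderings.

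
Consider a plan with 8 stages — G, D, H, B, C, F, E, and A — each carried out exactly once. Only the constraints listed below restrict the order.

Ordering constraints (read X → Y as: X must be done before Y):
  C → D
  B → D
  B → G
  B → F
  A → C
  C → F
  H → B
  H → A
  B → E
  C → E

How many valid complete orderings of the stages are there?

90

H is the only stage with nothing required before it, so every ordering starts there.
Enumerating by repeatedly choosing an available stage (one whose prerequisites are all placed) gives 90 distinct complete orderings.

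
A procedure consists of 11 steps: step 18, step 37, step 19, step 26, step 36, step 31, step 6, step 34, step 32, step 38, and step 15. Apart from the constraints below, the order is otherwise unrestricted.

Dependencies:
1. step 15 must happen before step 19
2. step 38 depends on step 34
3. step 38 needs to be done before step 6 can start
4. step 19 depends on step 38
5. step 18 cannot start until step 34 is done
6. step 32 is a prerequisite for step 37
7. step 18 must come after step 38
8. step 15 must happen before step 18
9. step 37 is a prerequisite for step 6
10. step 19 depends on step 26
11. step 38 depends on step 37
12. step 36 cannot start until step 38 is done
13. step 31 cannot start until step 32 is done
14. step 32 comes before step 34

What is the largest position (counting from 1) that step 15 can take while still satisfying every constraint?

9

Every step that must follow step 15 has to come after it. Tracing all chains starting from step 15, those steps are: step 18, step 19 — 2 in total.
So at least 2 steps follow step 15, putting step 15 no later than position 9. That position is achievable by scheduling everything else first.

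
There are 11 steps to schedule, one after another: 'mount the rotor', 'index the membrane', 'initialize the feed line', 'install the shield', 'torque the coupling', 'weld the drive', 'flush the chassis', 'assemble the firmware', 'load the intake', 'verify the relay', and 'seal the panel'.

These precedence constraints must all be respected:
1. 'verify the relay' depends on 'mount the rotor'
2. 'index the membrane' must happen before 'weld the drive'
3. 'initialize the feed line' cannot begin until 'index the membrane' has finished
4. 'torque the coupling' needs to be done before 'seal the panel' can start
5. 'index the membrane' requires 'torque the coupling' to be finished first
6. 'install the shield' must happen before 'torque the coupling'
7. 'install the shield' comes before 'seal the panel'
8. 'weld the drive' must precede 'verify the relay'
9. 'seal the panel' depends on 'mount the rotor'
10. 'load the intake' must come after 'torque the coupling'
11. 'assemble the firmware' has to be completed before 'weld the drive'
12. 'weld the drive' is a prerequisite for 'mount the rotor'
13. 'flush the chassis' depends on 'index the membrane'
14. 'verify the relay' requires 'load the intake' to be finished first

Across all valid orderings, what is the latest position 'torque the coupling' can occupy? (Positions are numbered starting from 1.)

Following every chain forward from 'torque the coupling', the steps that must come later are 'mount the rotor', 'index the membrane', 'initialize the feed line', 'weld the drive', 'flush the chassis', 'load the intake', 'verify the relay', 'seal the panel' — 8 of them.
With 8 mandatory successors out of 11 steps total, the latest slot for 'torque the coupling' is 11−8 = 3, and it's reachable by doing all non-successors before 'torque the coupling'.

3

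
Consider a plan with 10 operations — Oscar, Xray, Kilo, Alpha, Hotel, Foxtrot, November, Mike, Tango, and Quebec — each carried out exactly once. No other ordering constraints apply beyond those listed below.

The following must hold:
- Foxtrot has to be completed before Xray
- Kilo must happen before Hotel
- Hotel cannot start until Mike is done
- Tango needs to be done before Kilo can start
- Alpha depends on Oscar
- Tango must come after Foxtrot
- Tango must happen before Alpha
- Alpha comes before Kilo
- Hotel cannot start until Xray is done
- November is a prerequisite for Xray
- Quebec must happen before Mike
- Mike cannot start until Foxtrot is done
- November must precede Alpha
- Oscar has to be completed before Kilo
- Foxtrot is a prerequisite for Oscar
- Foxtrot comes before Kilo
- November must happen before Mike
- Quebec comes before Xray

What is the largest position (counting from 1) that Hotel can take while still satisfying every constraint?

10

Hotel has no required successors, so nothing stops it from going last (position 10).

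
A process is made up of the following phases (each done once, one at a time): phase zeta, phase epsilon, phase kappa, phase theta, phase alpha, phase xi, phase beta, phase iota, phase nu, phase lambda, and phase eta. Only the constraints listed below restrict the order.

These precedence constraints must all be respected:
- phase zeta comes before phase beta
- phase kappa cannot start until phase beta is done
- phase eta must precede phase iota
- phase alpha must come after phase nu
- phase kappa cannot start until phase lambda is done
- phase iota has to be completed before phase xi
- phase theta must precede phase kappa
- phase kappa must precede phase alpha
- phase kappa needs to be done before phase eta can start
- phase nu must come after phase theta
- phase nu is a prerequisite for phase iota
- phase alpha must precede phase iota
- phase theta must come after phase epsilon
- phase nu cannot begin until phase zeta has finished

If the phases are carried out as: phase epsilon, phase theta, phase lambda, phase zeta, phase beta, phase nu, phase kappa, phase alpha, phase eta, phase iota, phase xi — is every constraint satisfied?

Yes

Checking each listed constraint against this order: for instance, phase theta is in position 2 and phase kappa in position 7, so that constraint holds — and the remaining constraints check out the same way.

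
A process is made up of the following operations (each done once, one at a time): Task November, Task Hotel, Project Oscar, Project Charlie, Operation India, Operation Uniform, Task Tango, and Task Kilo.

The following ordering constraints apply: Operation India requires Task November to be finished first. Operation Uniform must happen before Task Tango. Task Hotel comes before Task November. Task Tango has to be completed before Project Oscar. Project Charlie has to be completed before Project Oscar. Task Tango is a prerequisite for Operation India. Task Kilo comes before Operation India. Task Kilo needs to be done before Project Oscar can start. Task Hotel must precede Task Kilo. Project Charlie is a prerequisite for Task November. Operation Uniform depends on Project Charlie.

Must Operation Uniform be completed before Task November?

No

Operation Uniform and Task November are not related by any chain of constraints.
So Operation Uniform can come before Task November or after — it is not forced.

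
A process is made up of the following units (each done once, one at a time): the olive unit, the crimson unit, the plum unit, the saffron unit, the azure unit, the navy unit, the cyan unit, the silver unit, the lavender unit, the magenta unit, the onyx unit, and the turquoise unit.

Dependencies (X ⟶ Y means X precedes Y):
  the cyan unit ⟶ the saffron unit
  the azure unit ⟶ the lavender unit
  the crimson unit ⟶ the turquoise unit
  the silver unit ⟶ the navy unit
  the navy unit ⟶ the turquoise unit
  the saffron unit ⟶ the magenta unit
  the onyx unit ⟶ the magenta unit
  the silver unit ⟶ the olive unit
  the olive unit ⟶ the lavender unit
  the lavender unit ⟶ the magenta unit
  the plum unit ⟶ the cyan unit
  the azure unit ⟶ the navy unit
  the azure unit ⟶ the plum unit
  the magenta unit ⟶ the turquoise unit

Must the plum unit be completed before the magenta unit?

Tracing the constraints gives a chain: the plum unit → the cyan unit → the saffron unit → the magenta unit.
That forces the plum unit before the magenta unit in every valid schedule.

Yes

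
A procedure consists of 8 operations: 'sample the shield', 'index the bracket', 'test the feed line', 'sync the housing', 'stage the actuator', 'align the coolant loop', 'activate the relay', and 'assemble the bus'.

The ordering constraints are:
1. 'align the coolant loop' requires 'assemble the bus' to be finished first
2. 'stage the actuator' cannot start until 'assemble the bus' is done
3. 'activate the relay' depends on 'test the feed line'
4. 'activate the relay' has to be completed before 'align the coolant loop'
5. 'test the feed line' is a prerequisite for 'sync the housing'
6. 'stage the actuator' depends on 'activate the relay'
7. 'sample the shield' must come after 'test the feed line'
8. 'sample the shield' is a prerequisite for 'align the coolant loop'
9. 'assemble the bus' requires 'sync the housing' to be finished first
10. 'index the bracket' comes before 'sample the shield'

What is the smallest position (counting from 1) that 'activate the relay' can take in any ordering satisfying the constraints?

2

Working backwards through the constraints from 'activate the relay', its only required predecessor is 'test the feed line'.
With 1 mandatory predecessor, the earliest 'activate the relay' can sit is position 1+1 = 2, and placing just that one first achieves it.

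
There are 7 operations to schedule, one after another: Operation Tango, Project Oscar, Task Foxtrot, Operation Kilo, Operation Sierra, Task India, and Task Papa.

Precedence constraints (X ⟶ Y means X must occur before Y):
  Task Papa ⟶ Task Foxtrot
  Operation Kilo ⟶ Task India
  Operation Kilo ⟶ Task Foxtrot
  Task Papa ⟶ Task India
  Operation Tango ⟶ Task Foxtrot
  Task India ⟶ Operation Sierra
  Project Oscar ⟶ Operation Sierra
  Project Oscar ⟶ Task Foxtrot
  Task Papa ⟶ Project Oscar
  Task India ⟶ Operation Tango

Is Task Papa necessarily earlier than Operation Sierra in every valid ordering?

Following the dependencies: Task Papa → Project Oscar → Operation Sierra.
So Task Papa must precede Operation Sierra in any valid ordering.

Yes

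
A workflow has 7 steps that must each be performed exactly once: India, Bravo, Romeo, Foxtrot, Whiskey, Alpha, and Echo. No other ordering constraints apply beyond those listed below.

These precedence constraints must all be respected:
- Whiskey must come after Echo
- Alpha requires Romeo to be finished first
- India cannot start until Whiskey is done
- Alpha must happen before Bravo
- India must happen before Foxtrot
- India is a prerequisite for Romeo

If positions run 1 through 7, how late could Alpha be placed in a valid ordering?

6

The only step forced after Alpha (directly or by a chain) is Bravo.
With 1 mandatory successor out of 7 steps total, the latest slot for Alpha is 7−1 = 6, and it's reachable by doing all non-successors before Alpha.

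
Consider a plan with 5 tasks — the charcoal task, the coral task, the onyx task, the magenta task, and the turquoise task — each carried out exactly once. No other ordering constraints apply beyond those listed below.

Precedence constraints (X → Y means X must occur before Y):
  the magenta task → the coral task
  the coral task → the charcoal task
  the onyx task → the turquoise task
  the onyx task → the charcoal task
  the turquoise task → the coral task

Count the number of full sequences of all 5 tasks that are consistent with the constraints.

The tasks with no prerequisites are the onyx task, the magenta task; any of them can be placed first.
Enumerating by repeatedly choosing an available task (one whose prerequisites are all placed) gives 3 distinct complete orderings.

3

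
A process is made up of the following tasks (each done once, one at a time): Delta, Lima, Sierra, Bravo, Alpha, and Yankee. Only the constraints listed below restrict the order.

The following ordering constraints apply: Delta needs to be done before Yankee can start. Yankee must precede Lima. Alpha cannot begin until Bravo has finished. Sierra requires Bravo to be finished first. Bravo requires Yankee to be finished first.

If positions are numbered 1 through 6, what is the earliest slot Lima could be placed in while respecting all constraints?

Working backwards through the constraints from Lima, its full set of required predecessors is Delta, Yankee — 2 of them.
With 2 mandatory predecessors, the earliest Lima can sit is position 2+1 = 3, and placing just those 2 first achieves it.

3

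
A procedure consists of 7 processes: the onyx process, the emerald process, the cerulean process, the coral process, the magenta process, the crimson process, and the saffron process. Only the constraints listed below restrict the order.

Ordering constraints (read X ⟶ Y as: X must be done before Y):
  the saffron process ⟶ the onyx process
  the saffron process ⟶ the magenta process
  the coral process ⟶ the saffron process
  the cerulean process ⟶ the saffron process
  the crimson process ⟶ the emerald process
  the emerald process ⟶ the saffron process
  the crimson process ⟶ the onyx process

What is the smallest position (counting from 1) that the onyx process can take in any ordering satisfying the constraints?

Every process that must precede the onyx process has to come before it. Tracing all chains that end at the onyx process, those processes are: the emerald process, the cerulean process, the coral process, the crimson process, the saffron process — 5 in total.
With 5 mandatory predecessors, the earliest the onyx process can sit is position 5+1 = 6, and placing just those 5 first achieves it.

6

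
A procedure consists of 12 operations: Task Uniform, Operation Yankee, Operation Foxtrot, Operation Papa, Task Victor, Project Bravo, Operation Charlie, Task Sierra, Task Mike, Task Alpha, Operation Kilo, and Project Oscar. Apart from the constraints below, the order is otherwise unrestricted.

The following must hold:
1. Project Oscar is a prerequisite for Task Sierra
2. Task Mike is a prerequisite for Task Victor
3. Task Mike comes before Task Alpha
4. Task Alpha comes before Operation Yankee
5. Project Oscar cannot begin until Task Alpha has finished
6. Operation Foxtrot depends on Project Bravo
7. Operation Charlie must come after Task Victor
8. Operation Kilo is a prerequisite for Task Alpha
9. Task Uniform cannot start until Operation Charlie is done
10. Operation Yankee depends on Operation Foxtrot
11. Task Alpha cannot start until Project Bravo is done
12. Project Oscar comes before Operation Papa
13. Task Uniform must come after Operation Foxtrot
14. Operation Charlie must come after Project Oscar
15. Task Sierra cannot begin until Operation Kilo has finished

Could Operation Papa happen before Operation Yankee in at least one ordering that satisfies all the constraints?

Yes

The constraints leave Operation Papa and Operation Yankee unordered relative to each other; nothing requires Operation Yankee earlier.
That means at least one valid schedule has Operation Papa before Operation Yankee.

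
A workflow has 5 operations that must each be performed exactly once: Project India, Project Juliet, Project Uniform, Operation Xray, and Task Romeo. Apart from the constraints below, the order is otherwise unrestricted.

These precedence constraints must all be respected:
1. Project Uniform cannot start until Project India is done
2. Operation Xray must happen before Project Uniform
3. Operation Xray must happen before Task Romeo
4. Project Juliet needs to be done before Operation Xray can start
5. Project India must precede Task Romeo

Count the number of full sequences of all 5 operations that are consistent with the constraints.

6

The operations with no prerequisites are Project India, Project Juliet; any of them can be placed first.
Enumerating by repeatedly choosing an available operation (one whose prerequisites are all placed) gives 6 distinct complete orderings.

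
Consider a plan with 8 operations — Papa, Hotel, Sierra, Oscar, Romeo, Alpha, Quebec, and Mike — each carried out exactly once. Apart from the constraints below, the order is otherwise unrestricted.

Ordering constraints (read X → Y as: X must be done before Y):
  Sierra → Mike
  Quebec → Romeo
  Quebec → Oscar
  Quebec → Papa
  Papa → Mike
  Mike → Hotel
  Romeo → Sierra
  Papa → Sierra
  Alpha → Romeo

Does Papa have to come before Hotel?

Yes

There is a constraint chain Papa → Mike → Hotel.
So Papa must precede Hotel in any valid ordering.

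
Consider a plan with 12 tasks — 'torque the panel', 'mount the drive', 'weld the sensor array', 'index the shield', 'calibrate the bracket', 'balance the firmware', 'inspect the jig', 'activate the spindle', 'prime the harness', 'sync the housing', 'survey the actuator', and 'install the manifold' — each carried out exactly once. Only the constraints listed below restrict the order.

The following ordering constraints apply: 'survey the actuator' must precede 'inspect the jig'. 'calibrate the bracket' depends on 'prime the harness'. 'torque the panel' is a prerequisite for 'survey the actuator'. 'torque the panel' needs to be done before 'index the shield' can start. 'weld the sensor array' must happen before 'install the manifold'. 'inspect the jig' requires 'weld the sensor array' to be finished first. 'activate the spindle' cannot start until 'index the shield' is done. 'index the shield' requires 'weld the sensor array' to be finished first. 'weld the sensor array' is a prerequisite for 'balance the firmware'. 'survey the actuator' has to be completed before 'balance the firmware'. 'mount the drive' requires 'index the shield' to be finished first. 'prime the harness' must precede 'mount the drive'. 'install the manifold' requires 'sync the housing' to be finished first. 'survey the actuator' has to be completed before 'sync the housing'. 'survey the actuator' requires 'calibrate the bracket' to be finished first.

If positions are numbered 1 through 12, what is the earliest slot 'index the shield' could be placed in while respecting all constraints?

3

Every task that must precede 'index the shield' has to come before it. Tracing all chains that end at 'index the shield', those tasks are: 'torque the panel', 'weld the sensor array' — 2 in total.
With 2 mandatory predecessors, the earliest 'index the shield' can sit is position 2+1 = 3, and placing just those 2 first achieves it.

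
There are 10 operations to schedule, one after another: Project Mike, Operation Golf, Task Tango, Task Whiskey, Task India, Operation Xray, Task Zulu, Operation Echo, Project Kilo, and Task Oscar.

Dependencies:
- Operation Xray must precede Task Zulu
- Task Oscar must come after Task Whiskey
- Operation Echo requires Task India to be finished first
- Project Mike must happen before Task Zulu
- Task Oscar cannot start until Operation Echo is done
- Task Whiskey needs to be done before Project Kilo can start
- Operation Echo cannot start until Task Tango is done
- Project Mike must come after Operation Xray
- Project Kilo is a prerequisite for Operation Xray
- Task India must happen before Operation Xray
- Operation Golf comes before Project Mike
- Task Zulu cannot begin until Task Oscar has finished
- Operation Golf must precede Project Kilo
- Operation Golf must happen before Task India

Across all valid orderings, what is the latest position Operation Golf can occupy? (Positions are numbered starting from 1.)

Every operation that must follow Operation Golf has to come after it. Tracing all chains starting from Operation Golf, those operations are: Project Mike, Task India, Operation Xray, Task Zulu, Operation Echo, Project Kilo, Task Oscar — 7 in total.
So at least 7 operations follow Operation Golf, putting Operation Golf no later than position 3. That position is achievable by scheduling everything else first.

3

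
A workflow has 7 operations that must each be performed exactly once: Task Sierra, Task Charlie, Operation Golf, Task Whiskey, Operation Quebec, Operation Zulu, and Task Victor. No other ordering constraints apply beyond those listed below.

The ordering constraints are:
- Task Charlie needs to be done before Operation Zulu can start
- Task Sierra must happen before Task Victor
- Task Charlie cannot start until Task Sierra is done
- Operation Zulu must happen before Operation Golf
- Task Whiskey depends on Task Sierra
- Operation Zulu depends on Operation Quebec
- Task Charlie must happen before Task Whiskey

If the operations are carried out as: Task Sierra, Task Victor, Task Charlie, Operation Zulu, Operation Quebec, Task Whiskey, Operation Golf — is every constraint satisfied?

The sequence places Operation Zulu ahead of Operation Quebec.
But one of the constraints requires Operation Quebec before Operation Zulu, so this ordering violates it.

No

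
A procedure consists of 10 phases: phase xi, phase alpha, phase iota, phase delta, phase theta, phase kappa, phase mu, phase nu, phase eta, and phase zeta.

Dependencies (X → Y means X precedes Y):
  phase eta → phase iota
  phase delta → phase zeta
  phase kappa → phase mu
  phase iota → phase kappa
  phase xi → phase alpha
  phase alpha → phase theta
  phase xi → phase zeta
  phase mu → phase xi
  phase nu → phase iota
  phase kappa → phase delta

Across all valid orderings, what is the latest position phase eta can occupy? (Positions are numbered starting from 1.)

Every phase that must follow phase eta has to come after it. Tracing all chains starting from phase eta, those phases are: phase xi, phase alpha, phase iota, phase delta, phase theta, phase kappa, phase mu, phase zeta — 8 in total.
With 8 mandatory successors out of 10 phases total, the latest slot for phase eta is 10−8 = 2, and it's reachable by doing all non-successors before phase eta.

2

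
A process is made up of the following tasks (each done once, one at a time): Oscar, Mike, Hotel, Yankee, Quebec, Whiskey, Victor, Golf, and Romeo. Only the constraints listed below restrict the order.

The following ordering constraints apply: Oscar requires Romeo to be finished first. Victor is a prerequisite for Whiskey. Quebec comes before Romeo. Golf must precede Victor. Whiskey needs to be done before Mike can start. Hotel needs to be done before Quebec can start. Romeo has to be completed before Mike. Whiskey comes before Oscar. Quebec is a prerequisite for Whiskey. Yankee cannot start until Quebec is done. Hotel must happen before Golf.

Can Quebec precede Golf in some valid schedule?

The constraints leave Quebec and Golf unordered relative to each other; nothing requires Golf earlier.
So a valid ordering placing Quebec earlier than Golf exists.

Yes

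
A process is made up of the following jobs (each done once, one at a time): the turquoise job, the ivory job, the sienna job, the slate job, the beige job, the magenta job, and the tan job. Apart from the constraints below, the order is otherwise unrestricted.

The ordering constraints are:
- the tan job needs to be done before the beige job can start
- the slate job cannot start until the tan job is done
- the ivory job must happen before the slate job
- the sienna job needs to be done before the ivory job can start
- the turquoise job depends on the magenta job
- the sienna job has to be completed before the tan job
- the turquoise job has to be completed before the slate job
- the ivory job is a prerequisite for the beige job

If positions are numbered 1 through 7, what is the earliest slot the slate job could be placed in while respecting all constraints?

Working backwards through the constraints from the slate job, its full set of required predecessors is the turquoise job, the ivory job, the sienna job, the magenta job, the tan job — 5 of them.
So at minimum 5 jobs come before the slate job, putting the slate job no earlier than position 6. That position is achievable by scheduling exactly those predecessors first.

6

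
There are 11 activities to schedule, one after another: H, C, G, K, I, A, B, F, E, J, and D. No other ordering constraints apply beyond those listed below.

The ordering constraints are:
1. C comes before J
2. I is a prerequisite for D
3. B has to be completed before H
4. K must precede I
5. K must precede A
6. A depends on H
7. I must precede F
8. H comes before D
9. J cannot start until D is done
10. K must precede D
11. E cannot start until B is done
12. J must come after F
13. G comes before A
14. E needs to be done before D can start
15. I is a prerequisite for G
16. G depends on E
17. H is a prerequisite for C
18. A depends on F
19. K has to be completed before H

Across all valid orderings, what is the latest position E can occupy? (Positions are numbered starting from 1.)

Every activity that must follow E has to come after it. Tracing all chains starting from E, those activities are: G, A, J, D — 4 in total.
So at least 4 activities follow E, putting E no later than position 7. That position is achievable by scheduling everything else first.

7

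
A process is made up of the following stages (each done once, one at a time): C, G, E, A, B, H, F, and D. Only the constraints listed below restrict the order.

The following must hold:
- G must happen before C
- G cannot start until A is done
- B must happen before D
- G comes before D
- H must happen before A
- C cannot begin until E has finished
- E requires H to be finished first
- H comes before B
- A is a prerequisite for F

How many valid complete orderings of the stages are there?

162

H is the only stage with nothing required before it, so every ordering starts there.
Systematically extending each partial ordering one stage at a time and counting, there are 162 complete orderings.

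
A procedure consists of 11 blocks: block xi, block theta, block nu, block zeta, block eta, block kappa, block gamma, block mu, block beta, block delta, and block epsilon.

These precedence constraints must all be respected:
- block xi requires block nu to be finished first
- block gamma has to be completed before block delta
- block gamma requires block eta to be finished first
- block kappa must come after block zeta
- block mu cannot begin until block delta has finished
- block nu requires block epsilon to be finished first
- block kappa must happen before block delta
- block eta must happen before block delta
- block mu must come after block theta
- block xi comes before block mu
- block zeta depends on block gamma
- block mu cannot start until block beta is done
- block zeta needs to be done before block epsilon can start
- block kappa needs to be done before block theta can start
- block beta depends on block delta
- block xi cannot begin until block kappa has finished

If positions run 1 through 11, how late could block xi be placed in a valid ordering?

10

The only block forced after block xi (directly or by a chain) is block mu.
With 1 mandatory successor out of 11 blocks total, the latest slot for block xi is 11−1 = 10, and it's reachable by doing all non-successors before block xi.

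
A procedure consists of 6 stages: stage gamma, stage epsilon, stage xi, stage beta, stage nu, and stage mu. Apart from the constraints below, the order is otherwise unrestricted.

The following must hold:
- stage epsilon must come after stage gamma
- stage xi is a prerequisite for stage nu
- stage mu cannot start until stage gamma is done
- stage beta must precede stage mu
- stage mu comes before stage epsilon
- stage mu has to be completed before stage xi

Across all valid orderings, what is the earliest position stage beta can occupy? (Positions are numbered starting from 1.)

No constraint forces any other stage before stage beta, so it can be placed first.

1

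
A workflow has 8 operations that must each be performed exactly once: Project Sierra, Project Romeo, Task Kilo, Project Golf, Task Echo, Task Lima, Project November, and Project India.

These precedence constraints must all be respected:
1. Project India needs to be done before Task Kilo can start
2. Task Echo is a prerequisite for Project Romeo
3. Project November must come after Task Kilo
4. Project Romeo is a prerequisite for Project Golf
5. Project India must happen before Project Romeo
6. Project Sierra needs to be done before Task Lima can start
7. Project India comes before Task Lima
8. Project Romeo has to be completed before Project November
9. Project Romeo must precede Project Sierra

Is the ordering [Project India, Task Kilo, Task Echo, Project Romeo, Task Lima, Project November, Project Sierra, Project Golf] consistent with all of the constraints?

No

Here Project Sierra comes after Task Lima.
Since Project Sierra is required before Task Lima, the ordering is invalid.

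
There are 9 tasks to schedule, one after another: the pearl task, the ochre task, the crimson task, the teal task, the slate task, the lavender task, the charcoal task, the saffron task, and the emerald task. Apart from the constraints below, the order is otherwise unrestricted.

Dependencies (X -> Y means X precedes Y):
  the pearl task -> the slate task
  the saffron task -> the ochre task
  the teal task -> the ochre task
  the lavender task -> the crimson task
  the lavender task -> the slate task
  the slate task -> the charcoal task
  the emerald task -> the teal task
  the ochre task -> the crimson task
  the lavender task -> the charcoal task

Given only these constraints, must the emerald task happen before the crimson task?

Yes

There is a constraint chain the emerald task → the teal task → the ochre task → the crimson task.
So the emerald task must precede the crimson task in any valid ordering.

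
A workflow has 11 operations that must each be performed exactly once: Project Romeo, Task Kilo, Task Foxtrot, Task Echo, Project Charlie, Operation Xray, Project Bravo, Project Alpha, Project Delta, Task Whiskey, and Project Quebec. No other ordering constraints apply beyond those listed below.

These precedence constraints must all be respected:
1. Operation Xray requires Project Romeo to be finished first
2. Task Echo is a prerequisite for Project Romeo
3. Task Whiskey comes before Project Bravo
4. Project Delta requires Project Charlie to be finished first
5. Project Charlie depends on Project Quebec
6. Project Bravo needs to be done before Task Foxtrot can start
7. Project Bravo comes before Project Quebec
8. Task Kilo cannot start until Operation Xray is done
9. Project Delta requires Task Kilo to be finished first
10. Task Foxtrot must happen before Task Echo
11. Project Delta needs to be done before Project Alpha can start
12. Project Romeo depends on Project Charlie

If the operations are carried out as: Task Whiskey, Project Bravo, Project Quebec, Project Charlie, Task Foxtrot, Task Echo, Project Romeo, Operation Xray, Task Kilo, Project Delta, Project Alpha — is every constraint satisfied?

Going through the constraints one by one, each required predecessor appears earlier in the sequence than its dependent — e.g. Project Charlie (position 4) is before Project Delta (position 10), as required.

Yes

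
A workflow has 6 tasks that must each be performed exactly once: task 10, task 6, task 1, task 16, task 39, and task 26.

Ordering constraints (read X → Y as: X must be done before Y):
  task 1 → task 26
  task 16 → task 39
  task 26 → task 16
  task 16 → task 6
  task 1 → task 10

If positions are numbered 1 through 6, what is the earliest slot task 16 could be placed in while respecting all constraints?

Every task that must precede task 16 has to come before it. Tracing all chains that end at task 16, those tasks are: task 1, task 26 — 2 in total.
With 2 mandatory predecessors, the earliest task 16 can sit is position 2+1 = 3, and placing just those 2 first achieves it.

3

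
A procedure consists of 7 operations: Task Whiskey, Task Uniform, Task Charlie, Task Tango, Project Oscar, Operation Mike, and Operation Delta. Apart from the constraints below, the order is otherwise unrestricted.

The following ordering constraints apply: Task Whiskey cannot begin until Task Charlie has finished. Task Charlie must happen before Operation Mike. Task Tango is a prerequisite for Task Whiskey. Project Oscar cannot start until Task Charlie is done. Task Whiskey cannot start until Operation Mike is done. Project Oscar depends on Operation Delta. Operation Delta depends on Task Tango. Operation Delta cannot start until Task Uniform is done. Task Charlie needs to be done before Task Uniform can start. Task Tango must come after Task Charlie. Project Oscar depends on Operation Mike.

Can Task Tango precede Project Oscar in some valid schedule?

The constraints force Task Tango before Project Oscar, so yes — every valid ordering has Task Tango earlier.

Yes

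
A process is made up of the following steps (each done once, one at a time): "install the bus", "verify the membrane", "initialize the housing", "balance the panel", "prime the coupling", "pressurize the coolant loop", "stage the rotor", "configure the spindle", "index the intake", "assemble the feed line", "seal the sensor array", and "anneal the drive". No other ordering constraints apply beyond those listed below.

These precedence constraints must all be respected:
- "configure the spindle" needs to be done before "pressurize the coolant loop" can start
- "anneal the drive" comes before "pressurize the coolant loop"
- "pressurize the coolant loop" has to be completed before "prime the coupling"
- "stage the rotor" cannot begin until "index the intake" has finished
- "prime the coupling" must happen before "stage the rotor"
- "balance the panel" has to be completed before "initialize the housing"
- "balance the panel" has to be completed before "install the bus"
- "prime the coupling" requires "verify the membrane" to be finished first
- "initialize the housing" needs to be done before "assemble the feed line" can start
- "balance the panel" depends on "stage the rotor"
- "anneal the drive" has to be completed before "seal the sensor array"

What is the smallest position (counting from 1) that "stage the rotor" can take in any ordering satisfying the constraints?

7

Every step that must precede "stage the rotor" has to come before it. Tracing all chains that end at "stage the rotor", those steps are: "verify the membrane", "prime the coupling", "pressurize the coolant loop", "configure the spindle", "index the intake", "anneal the drive" — 6 in total.
With 6 mandatory predecessors, the earliest "stage the rotor" can sit is position 6+1 = 7, and placing just those 6 first achieves it.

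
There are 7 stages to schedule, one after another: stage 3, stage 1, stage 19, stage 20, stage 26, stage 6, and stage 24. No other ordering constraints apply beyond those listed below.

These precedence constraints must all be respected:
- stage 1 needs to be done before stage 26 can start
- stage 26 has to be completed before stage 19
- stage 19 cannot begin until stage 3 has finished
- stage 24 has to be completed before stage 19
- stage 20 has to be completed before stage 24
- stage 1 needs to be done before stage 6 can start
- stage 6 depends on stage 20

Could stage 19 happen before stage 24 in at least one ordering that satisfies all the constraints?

No

There is a dependency chain stage 24 → stage 19, so stage 19 always comes after stage 24.
Hence stage 19 can never be scheduled before stage 24.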